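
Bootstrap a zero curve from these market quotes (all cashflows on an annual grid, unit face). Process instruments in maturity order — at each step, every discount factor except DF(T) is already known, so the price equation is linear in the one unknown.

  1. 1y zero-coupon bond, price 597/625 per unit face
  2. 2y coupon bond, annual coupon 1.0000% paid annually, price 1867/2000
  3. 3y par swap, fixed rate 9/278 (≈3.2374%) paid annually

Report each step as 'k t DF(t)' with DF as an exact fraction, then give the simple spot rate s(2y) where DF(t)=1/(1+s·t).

step 1 [1y] zero: DF = P = 597/625 ≈ 0.955200
step 2 [2y] bond c/1=1/100: DF=(1867/2000 − 1/100·(0.955200))/(1+1/100) = 2287/2500 ≈ 0.914800
step 3 [3y] swap r/1=9/278: DF=(1 − 9/278·(0.955200+0.914800))/(1+9/278) = 91/100 ≈ 0.910000

1 1 597/625
2 2 2287/2500
3 3 91/100
s(2y) = (1/(2287/2500) − 1)/(2) = 213/4574 ≈ 4.6568%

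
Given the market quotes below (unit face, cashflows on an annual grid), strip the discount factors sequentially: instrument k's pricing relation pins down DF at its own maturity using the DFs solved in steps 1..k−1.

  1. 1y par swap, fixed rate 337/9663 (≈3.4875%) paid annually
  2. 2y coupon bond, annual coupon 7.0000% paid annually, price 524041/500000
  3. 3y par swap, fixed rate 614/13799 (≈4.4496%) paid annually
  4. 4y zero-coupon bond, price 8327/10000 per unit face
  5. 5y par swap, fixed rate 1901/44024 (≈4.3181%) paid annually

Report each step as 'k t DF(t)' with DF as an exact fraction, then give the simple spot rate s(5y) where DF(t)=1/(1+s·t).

step 1 [1y] swap r/1=337/9663: DF=(1 − 337/9663·(0))/(1+337/9663) = 9663/10000 ≈ 0.966300
step 2 [2y] bond c/1=7/100: DF=(524041/500000 − 7/100·(0.966300))/(1+7/100) = 9163/10000 ≈ 0.916300
step 3 [3y] swap r/1=614/13799: DF=(1 − 614/13799·(0.966300+0.916300))/(1+614/13799) = 2193/2500 ≈ 0.877200
step 4 [4y] zero: DF = P = 8327/10000 ≈ 0.832700
step 5 [5y] swap r/1=1901/44024: DF=(1 − 1901/44024·(0.966300+0.916300+0.877200+0.832700))/(1+1901/44024) = 8099/10000 ≈ 0.809900

1 1 9663/10000
2 2 9163/10000
3 3 2193/2500
4 4 8327/10000
5 5 8099/10000
s(5y) = (1/(8099/10000) − 1)/(5) = 1901/40495 ≈ 4.6944%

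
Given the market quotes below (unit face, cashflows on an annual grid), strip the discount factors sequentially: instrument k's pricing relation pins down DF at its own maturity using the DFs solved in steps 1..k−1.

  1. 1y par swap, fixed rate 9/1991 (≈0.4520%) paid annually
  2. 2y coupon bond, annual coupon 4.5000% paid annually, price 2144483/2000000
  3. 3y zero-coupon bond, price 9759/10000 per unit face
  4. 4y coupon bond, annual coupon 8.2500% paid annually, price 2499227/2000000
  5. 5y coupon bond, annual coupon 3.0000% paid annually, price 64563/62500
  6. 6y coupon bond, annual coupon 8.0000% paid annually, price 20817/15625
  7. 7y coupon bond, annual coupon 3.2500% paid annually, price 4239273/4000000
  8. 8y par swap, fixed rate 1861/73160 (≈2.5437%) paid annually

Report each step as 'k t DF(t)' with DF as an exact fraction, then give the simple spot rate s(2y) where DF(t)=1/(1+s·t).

1 1 1991/2000
2 2 1229/1250
3 3 9759/10000
4 4 2323/2500
5 5 4449/5000
6 6 22/25
7 7 1697/2000
8 8 8139/10000
s(2y) = (1/(1229/1250) − 1)/(2) = 21/2458 ≈ 0.8544%

step 1 [1y] swap r/1=9/1991: DF=(1 − 9/1991·(0))/(1+9/1991) = 1991/2000 ≈ 0.995500
step 2 [2y] bond c/1=9/200: DF=(2144483/2000000 − 9/200·(0.995500))/(1+9/200) = 1229/1250 ≈ 0.983200
step 3 [3y] zero: DF = P = 9759/10000 ≈ 0.975900
step 4 [4y] bond c/1=33/400: DF=(2499227/2000000 − 33/400·(0.995500+0.983200+0.975900))/(1+33/400) = 2323/2500 ≈ 0.929200
step 5 [5y] bond c/1=3/100: DF=(64563/62500 − 3/100·(0.995500+0.983200+0.975900+0.929200))/(1+3/100) = 4449/5000 ≈ 0.889800
step 6 [6y] bond c/1=2/25: DF=(20817/15625 − 2/25·(0.995500+0.983200+0.975900+0.929200+0.889800))/(1+2/25) = 22/25 ≈ 0.880000
step 7 [7y] bond c/1=13/400: DF=(4239273/4000000 − 13/400·(0.995500+0.983200+0.975900+0.929200+0.889800+0.880000))/(1+13/400) = 1697/2000 ≈ 0.848500
step 8 [8y] swap r/1=1861/73160: DF=(1 − 1861/73160·(0.995500+0.983200+0.975900+0.929200+0.889800+0.880000+0.848500))/(1+1861/73160) = 8139/10000 ≈ 0.813900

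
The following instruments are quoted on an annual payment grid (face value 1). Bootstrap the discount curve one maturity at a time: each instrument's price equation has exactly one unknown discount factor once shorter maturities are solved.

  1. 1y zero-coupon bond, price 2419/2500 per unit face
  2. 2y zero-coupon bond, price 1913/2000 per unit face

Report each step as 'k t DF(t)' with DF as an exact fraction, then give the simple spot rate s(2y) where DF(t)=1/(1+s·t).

1 1 2419/2500
2 2 1913/2000
s(2y) = (1/(1913/2000) − 1)/(2) = 87/3826 ≈ 2.2739%

step 1 [1y] zero: DF = P = 2419/2500 ≈ 0.967600
step 2 [2y] zero: DF = P = 1913/2000 ≈ 0.956500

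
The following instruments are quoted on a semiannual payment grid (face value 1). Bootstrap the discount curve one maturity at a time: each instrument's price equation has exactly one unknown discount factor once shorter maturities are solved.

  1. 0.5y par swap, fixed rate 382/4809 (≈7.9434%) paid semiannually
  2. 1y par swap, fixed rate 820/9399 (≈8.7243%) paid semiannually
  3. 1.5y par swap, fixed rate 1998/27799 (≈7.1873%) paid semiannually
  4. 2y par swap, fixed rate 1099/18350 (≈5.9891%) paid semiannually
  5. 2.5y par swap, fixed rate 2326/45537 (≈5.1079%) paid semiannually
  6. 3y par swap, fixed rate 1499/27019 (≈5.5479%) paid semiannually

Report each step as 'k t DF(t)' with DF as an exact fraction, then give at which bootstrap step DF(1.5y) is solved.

step 1 [0.5y] swap r/2=191/4809: DF=(1 − 191/4809·(0))/(1+191/4809) = 4809/5000 ≈ 0.961800
step 2 [1y] swap r/2=410/9399: DF=(1 − 410/9399·(0.961800))/(1+410/9399) = 459/500 ≈ 0.918000
step 3 [1.5y] swap r/2=999/27799: DF=(1 − 999/27799·(0.961800+0.918000))/(1+999/27799) = 9001/10000 ≈ 0.900100
step 4 [2y] swap r/2=1099/36700: DF=(1 − 1099/36700·(0.961800+0.918000+0.900100))/(1+1099/36700) = 8901/10000 ≈ 0.890100
step 5 [2.5y] swap r/2=1163/45537: DF=(1 − 1163/45537·(0.961800+0.918000+0.900100+0.890100))/(1+1163/45537) = 8837/10000 ≈ 0.883700
step 6 [3y] swap r/2=1499/54038: DF=(1 − 1499/54038·(0.961800+0.918000+0.900100+0.890100+0.883700))/(1+1499/54038) = 8501/10000 ≈ 0.850100

1 1/2 4809/5000
2 1 459/500
3 3/2 9001/10000
4 2 8901/10000
5 5/2 8837/10000
6 3 8501/10000
DF(1.5y) is solved at step 3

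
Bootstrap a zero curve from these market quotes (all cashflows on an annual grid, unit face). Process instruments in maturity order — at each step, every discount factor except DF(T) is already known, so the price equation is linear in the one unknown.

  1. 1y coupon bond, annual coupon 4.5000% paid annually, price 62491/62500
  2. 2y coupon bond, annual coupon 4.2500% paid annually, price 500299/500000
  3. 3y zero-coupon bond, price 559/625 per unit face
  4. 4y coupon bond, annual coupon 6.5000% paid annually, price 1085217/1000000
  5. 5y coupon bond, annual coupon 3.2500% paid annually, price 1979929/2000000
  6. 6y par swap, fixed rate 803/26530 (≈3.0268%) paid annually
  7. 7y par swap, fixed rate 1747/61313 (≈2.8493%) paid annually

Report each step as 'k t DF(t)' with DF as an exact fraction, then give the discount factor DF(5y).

step 1 [1y] bond c/1=9/200: DF=(62491/62500 − 9/200·(0))/(1+9/200) = 598/625 ≈ 0.956800
step 2 [2y] bond c/1=17/400: DF=(500299/500000 − 17/400·(0.956800))/(1+17/400) = 1151/1250 ≈ 0.920800
step 3 [3y] zero: DF = P = 559/625 ≈ 0.894400
step 4 [4y] bond c/1=13/200: DF=(1085217/1000000 − 13/200·(0.956800+0.920800+0.894400))/(1+13/200) = 4249/5000 ≈ 0.849800
step 5 [5y] bond c/1=13/400: DF=(1979929/2000000 − 13/400·(0.956800+0.920800+0.894400+0.849800))/(1+13/400) = 528/625 ≈ 0.844800
step 6 [6y] swap r/1=803/26530: DF=(1 − 803/26530·(0.956800+0.920800+0.894400+0.849800+0.844800))/(1+803/26530) = 4197/5000 ≈ 0.839400
step 7 [7y] swap r/1=1747/61313: DF=(1 − 1747/61313·(0.956800+0.920800+0.894400+0.849800+0.844800+0.839400))/(1+1747/61313) = 8253/10000 ≈ 0.825300

1 1 598/625
2 2 1151/1250
3 3 559/625
4 4 4249/5000
5 5 528/625
6 6 4197/5000
7 7 8253/10000
DF(5y) = 528/625 ≈ 0.844800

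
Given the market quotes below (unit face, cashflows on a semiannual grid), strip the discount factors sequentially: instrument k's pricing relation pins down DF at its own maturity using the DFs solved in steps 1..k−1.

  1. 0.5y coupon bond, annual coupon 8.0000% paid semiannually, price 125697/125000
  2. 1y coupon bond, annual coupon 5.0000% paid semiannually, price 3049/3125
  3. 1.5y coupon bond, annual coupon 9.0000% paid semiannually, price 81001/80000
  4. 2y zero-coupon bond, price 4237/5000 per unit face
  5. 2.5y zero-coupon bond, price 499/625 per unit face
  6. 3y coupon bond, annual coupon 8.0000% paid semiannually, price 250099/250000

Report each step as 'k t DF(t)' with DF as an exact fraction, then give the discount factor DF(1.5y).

1 1/2 9669/10000
2 1 9283/10000
3 3/2 8873/10000
4 2 4237/5000
5 5/2 499/625
6 3 1979/2500
DF(1.5y) = 8873/10000 ≈ 0.887300

step 1 [0.5y] bond c/2=1/25: DF=(125697/125000 − 1/25·(0))/(1+1/25) = 9669/10000 ≈ 0.966900
step 2 [1y] bond c/2=1/40: DF=(3049/3125 − 1/40·(0.966900))/(1+1/40) = 9283/10000 ≈ 0.928300
step 3 [1.5y] bond c/2=9/200: DF=(81001/80000 − 9/200·(0.966900+0.928300))/(1+9/200) = 8873/10000 ≈ 0.887300
step 4 [2y] zero: DF = P = 4237/5000 ≈ 0.847400
step 5 [2.5y] zero: DF = P = 499/625 ≈ 0.798400
step 6 [3y] bond c/2=1/25: DF=(250099/250000 − 1/25·(0.966900+0.928300+0.887300+0.847400+0.798400))/(1+1/25) = 1979/2500 ≈ 0.791600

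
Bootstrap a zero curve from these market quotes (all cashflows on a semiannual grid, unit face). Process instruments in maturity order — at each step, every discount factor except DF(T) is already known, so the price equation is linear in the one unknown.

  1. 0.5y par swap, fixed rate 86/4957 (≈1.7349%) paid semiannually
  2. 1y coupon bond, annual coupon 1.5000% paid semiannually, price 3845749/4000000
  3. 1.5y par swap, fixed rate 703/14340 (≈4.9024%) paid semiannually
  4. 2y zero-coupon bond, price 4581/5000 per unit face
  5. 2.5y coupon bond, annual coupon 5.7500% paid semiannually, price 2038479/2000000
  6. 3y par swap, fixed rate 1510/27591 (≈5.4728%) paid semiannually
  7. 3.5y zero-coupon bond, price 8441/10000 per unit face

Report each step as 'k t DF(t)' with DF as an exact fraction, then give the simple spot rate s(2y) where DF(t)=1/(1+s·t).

step 1 [0.5y] swap r/2=43/4957: DF=(1 − 43/4957·(0))/(1+43/4957) = 4957/5000 ≈ 0.991400
step 2 [1y] bond c/2=3/400: DF=(3845749/4000000 − 3/400·(0.991400))/(1+3/400) = 9469/10000 ≈ 0.946900
step 3 [1.5y] swap r/2=703/28680: DF=(1 − 703/28680·(0.991400+0.946900))/(1+703/28680) = 9297/10000 ≈ 0.929700
step 4 [2y] zero: DF = P = 4581/5000 ≈ 0.916200
step 5 [2.5y] bond c/2=23/800: DF=(2038479/2000000 − 23/800·(0.991400+0.946900+0.929700+0.916200))/(1+23/800) = 177/200 ≈ 0.885000
step 6 [3y] swap r/2=755/27591: DF=(1 − 755/27591·(0.991400+0.946900+0.929700+0.916200+0.885000))/(1+755/27591) = 849/1000 ≈ 0.849000
step 7 [3.5y] zero: DF = P = 8441/10000 ≈ 0.844100

1 1/2 4957/5000
2 1 9469/10000
3 3/2 9297/10000
4 2 4581/5000
5 5/2 177/200
6 3 849/1000
7 7/2 8441/10000
s(2y) = (1/(4581/5000) − 1)/(2) = 419/9162 ≈ 4.5732%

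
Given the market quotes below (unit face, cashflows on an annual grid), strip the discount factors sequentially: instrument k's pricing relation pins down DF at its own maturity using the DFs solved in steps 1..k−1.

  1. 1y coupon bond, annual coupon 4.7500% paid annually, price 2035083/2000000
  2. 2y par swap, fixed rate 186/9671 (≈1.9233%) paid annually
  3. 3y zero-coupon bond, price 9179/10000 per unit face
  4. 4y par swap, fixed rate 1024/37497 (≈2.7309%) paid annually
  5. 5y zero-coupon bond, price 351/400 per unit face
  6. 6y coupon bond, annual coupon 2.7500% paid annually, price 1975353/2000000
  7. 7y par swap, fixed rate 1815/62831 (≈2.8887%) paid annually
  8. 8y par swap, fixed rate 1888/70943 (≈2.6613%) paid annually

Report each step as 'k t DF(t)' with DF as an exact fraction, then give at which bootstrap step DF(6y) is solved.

step 1 [1y] bond c/1=19/400: DF=(2035083/2000000 − 19/400·(0))/(1+19/400) = 4857/5000 ≈ 0.971400
step 2 [2y] swap r/1=186/9671: DF=(1 − 186/9671·(0.971400))/(1+186/9671) = 2407/2500 ≈ 0.962800
step 3 [3y] zero: DF = P = 9179/10000 ≈ 0.917900
step 4 [4y] swap r/1=1024/37497: DF=(1 − 1024/37497·(0.971400+0.962800+0.917900))/(1+1024/37497) = 561/625 ≈ 0.897600
step 5 [5y] zero: DF = P = 351/400 ≈ 0.877500
step 6 [6y] bond c/1=11/400: DF=(1975353/2000000 − 11/400·(0.971400+0.962800+0.917900+0.897600+0.877500))/(1+11/400) = 4187/5000 ≈ 0.837400
step 7 [7y] swap r/1=1815/62831: DF=(1 − 1815/62831·(0.971400+0.962800+0.917900+0.897600+0.877500+0.837400))/(1+1815/62831) = 1637/2000 ≈ 0.818500
step 8 [8y] swap r/1=1888/70943: DF=(1 − 1888/70943·(0.971400+0.962800+0.917900+0.897600+0.877500+0.837400+0.818500))/(1+1888/70943) = 507/625 ≈ 0.811200

1 1 4857/5000
2 2 2407/2500
3 3 9179/10000
4 4 561/625
5 5 351/400
6 6 4187/5000
7 7 1637/2000
8 8 507/625
DF(6y) is solved at step 6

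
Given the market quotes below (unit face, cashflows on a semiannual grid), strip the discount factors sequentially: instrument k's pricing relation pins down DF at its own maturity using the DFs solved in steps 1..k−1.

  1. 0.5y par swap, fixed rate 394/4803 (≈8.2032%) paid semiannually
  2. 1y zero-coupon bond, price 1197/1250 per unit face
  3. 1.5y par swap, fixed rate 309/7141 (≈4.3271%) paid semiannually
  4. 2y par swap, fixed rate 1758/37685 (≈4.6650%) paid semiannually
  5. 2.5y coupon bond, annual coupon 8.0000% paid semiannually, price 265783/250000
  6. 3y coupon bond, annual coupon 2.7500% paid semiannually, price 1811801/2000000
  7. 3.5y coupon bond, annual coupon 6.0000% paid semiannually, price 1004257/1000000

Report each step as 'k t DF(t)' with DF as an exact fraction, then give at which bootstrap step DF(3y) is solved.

1 1/2 4803/5000
2 1 1197/1250
3 3/2 4691/5000
4 2 9121/10000
5 5/2 8773/10000
6 3 4153/5000
7 7/2 1631/2000
DF(3y) is solved at step 6

step 1 [0.5y] swap r/2=197/4803: DF=(1 − 197/4803·(0))/(1+197/4803) = 4803/5000 ≈ 0.960600
step 2 [1y] zero: DF = P = 1197/1250 ≈ 0.957600
step 3 [1.5y] swap r/2=309/14282: DF=(1 − 309/14282·(0.960600+0.957600))/(1+309/14282) = 4691/5000 ≈ 0.938200
step 4 [2y] swap r/2=879/37685: DF=(1 − 879/37685·(0.960600+0.957600+0.938200))/(1+879/37685) = 9121/10000 ≈ 0.912100
step 5 [2.5y] bond c/2=1/25: DF=(265783/250000 − 1/25·(0.960600+0.957600+0.938200+0.912100))/(1+1/25) = 8773/10000 ≈ 0.877300
step 6 [3y] bond c/2=11/800: DF=(1811801/2000000 − 11/800·(0.960600+0.957600+0.938200+0.912100+0.877300))/(1+11/800) = 4153/5000 ≈ 0.830600
step 7 [3.5y] bond c/2=3/100: DF=(1004257/1000000 − 3/100·(0.960600+0.957600+0.938200+0.912100+0.877300+0.830600))/(1+3/100) = 1631/2000 ≈ 0.815500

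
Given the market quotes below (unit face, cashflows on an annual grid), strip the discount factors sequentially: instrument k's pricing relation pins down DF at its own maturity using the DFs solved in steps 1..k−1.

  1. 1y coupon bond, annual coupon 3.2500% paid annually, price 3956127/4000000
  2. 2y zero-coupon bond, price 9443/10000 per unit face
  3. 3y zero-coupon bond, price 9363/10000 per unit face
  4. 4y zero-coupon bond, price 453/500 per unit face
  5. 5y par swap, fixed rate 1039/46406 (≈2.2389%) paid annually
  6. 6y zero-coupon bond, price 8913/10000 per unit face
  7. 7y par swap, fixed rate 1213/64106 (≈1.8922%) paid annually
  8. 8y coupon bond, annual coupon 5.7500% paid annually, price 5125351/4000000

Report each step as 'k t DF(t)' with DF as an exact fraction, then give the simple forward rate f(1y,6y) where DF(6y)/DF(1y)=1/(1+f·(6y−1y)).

step 1 [1y] bond c/1=13/400: DF=(3956127/4000000 − 13/400·(0))/(1+13/400) = 9579/10000 ≈ 0.957900
step 2 [2y] zero: DF = P = 9443/10000 ≈ 0.944300
step 3 [3y] zero: DF = P = 9363/10000 ≈ 0.936300
step 4 [4y] zero: DF = P = 453/500 ≈ 0.906000
step 5 [5y] swap r/1=1039/46406: DF=(1 − 1039/46406·(0.957900+0.944300+0.936300+0.906000))/(1+1039/46406) = 8961/10000 ≈ 0.896100
step 6 [6y] zero: DF = P = 8913/10000 ≈ 0.891300
step 7 [7y] swap r/1=1213/64106: DF=(1 − 1213/64106·(0.957900+0.944300+0.936300+0.906000+0.896100+0.891300))/(1+1213/64106) = 8787/10000 ≈ 0.878700
step 8 [8y] bond c/1=23/400: DF=(5125351/4000000 − 23/400·(0.957900+0.944300+0.936300+0.906000+0.896100+0.891300+0.878700))/(1+23/400) = 8631/10000 ≈ 0.863100

1 1 9579/10000
2 2 9443/10000
3 3 9363/10000
4 4 453/500
5 5 8961/10000
6 6 8913/10000
7 7 8787/10000
8 8 8631/10000
f(1y,6y) = ((9579/10000)/(8913/10000) − 1)/(5) = 222/14855 ≈ 1.4944%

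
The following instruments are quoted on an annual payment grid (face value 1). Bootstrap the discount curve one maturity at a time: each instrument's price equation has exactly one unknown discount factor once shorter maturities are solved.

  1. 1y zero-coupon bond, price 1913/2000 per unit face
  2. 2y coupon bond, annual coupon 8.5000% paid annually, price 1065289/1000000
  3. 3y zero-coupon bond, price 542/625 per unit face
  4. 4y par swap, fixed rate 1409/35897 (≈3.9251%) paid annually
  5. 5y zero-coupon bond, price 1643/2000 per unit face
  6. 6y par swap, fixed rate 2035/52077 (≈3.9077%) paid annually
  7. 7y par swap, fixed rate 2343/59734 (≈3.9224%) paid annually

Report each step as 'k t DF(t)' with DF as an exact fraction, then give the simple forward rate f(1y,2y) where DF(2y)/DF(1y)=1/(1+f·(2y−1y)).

1 1 1913/2000
2 2 9069/10000
3 3 542/625
4 4 8591/10000
5 5 1643/2000
6 6 1593/2000
7 7 7657/10000
f(1y,2y) = ((1913/2000)/(9069/10000) − 1)/(1) = 496/9069 ≈ 5.4692%

step 1 [1y] zero: DF = P = 1913/2000 ≈ 0.956500
step 2 [2y] bond c/1=17/200: DF=(1065289/1000000 − 17/200·(0.956500))/(1+17/200) = 9069/10000 ≈ 0.906900
step 3 [3y] zero: DF = P = 542/625 ≈ 0.867200
step 4 [4y] swap r/1=1409/35897: DF=(1 − 1409/35897·(0.956500+0.906900+0.867200))/(1+1409/35897) = 8591/10000 ≈ 0.859100
step 5 [5y] zero: DF = P = 1643/2000 ≈ 0.821500
step 6 [6y] swap r/1=2035/52077: DF=(1 − 2035/52077·(0.956500+0.906900+0.867200+0.859100+0.821500))/(1+2035/52077) = 1593/2000 ≈ 0.796500
step 7 [7y] swap r/1=2343/59734: DF=(1 − 2343/59734·(0.956500+0.906900+0.867200+0.859100+0.821500+0.796500))/(1+2343/59734) = 7657/10000 ≈ 0.765700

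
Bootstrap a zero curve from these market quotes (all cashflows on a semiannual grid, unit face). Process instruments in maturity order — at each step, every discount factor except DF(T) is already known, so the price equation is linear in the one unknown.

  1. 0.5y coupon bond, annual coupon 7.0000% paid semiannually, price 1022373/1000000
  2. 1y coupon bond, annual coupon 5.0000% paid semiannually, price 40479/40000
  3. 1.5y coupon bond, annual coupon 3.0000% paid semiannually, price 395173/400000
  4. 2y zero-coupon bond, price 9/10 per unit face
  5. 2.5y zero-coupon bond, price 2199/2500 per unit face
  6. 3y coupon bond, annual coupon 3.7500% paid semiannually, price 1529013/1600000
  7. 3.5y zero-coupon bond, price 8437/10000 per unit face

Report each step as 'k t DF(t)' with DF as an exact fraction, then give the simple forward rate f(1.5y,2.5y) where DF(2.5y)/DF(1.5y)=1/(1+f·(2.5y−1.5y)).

1 1/2 4939/5000
2 1 602/625
3 3/2 1889/2000
4 2 9/10
5 5/2 2199/2500
6 3 213/250
7 7/2 8437/10000
f(1.5y,2.5y) = ((1889/2000)/(2199/2500) − 1)/(1) = 649/8796 ≈ 7.3784%

step 1 [0.5y] bond c/2=7/200: DF=(1022373/1000000 − 7/200·(0))/(1+7/200) = 4939/5000 ≈ 0.987800
step 2 [1y] bond c/2=1/40: DF=(40479/40000 − 1/40·(0.987800))/(1+1/40) = 602/625 ≈ 0.963200
step 3 [1.5y] bond c/2=3/200: DF=(395173/400000 − 3/200·(0.987800+0.963200))/(1+3/200) = 1889/2000 ≈ 0.944500
step 4 [2y] zero: DF = P = 9/10 ≈ 0.900000
step 5 [2.5y] zero: DF = P = 2199/2500 ≈ 0.879600
step 6 [3y] bond c/2=3/160: DF=(1529013/1600000 − 3/160·(0.987800+0.963200+0.944500+0.900000+0.879600))/(1+3/160) = 213/250 ≈ 0.852000
step 7 [3.5y] zero: DF = P = 8437/10000 ≈ 0.843700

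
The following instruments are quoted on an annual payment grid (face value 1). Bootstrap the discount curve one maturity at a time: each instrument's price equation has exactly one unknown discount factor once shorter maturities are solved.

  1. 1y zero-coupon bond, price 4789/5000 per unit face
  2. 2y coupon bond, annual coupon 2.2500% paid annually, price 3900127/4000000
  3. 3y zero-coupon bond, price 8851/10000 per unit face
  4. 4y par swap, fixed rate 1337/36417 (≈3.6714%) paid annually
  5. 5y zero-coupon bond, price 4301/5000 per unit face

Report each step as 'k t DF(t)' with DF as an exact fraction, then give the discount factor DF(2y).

step 1 [1y] zero: DF = P = 4789/5000 ≈ 0.957800
step 2 [2y] bond c/1=9/400: DF=(3900127/4000000 − 9/400·(0.957800))/(1+9/400) = 373/400 ≈ 0.932500
step 3 [3y] zero: DF = P = 8851/10000 ≈ 0.885100
step 4 [4y] swap r/1=1337/36417: DF=(1 − 1337/36417·(0.957800+0.932500+0.885100))/(1+1337/36417) = 8663/10000 ≈ 0.866300
step 5 [5y] zero: DF = P = 4301/5000 ≈ 0.860200

1 1 4789/5000
2 2 373/400
3 3 8851/10000
4 4 8663/10000
5 5 4301/5000
DF(2y) = 373/400 ≈ 0.932500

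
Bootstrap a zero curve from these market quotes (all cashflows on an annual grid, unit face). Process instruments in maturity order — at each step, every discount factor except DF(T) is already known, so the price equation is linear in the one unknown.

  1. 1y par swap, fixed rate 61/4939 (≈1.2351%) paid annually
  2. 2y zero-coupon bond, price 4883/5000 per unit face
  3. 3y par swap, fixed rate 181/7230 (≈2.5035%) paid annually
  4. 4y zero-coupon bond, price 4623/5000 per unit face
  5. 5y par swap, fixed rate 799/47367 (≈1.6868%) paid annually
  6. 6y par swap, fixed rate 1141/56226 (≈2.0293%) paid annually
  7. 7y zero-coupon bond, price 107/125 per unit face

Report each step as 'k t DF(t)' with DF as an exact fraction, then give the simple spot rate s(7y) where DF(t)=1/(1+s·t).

step 1 [1y] swap r/1=61/4939: DF=(1 − 61/4939·(0))/(1+61/4939) = 4939/5000 ≈ 0.987800
step 2 [2y] zero: DF = P = 4883/5000 ≈ 0.976600
step 3 [3y] swap r/1=181/7230: DF=(1 − 181/7230·(0.987800+0.976600))/(1+181/7230) = 2319/2500 ≈ 0.927600
step 4 [4y] zero: DF = P = 4623/5000 ≈ 0.924600
step 5 [5y] swap r/1=799/47367: DF=(1 − 799/47367·(0.987800+0.976600+0.927600+0.924600))/(1+799/47367) = 9201/10000 ≈ 0.920100
step 6 [6y] swap r/1=1141/56226: DF=(1 − 1141/56226·(0.987800+0.976600+0.927600+0.924600+0.920100))/(1+1141/56226) = 8859/10000 ≈ 0.885900
step 7 [7y] zero: DF = P = 107/125 ≈ 0.856000

1 1 4939/5000
2 2 4883/5000
3 3 2319/2500
4 4 4623/5000
5 5 9201/10000
6 6 8859/10000
7 7 107/125
s(7y) = (1/(107/125) − 1)/(7) = 18/749 ≈ 2.4032%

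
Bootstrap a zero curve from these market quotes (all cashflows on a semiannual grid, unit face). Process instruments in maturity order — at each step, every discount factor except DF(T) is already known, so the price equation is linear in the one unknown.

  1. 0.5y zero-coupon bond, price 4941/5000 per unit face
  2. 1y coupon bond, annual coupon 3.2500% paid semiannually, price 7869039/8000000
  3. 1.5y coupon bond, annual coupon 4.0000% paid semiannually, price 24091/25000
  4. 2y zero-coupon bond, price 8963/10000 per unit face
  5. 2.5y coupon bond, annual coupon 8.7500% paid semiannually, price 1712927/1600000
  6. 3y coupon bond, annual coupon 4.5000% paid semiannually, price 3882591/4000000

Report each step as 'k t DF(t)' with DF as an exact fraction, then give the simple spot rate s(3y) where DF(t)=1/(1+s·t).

1 1/2 4941/5000
2 1 9521/10000
3 3/2 9067/10000
4 2 8963/10000
5 5/2 543/625
6 3 4239/5000
s(3y) = (1/(4239/5000) − 1)/(3) = 761/12717 ≈ 5.9841%

step 1 [0.5y] zero: DF = P = 4941/5000 ≈ 0.988200
step 2 [1y] bond c/2=13/800: DF=(7869039/8000000 − 13/800·(0.988200))/(1+13/800) = 9521/10000 ≈ 0.952100
step 3 [1.5y] bond c/2=1/50: DF=(24091/25000 − 1/50·(0.988200+0.952100))/(1+1/50) = 9067/10000 ≈ 0.906700
step 4 [2y] zero: DF = P = 8963/10000 ≈ 0.896300
step 5 [2.5y] bond c/2=7/160: DF=(1712927/1600000 − 7/160·(0.988200+0.952100+0.906700+0.896300))/(1+7/160) = 543/625 ≈ 0.868800
step 6 [3y] bond c/2=9/400: DF=(3882591/4000000 − 9/400·(0.988200+0.952100+0.906700+0.896300+0.868800))/(1+9/400) = 4239/5000 ≈ 0.847800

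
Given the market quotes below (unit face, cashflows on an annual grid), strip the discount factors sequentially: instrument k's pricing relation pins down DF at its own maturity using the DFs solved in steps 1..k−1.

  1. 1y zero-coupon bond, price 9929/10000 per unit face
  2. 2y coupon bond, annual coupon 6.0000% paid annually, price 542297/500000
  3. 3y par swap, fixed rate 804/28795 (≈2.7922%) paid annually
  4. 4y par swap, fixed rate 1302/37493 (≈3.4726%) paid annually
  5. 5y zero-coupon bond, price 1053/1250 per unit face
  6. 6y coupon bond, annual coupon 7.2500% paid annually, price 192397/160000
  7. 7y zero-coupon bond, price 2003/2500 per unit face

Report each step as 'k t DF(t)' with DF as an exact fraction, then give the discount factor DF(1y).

step 1 [1y] zero: DF = P = 9929/10000 ≈ 0.992900
step 2 [2y] bond c/1=3/50: DF=(542297/500000 − 3/50·(0.992900))/(1+3/50) = 967/1000 ≈ 0.967000
step 3 [3y] swap r/1=804/28795: DF=(1 − 804/28795·(0.992900+0.967000))/(1+804/28795) = 2299/2500 ≈ 0.919600
step 4 [4y] swap r/1=1302/37493: DF=(1 − 1302/37493·(0.992900+0.967000+0.919600))/(1+1302/37493) = 4349/5000 ≈ 0.869800
step 5 [5y] zero: DF = P = 1053/1250 ≈ 0.842400
step 6 [6y] bond c/1=29/400: DF=(192397/160000 − 29/400·(0.992900+0.967000+0.919600+0.869800+0.842400))/(1+29/400) = 2027/2500 ≈ 0.810800
step 7 [7y] zero: DF = P = 2003/2500 ≈ 0.801200

1 1 9929/10000
2 2 967/1000
3 3 2299/2500
4 4 4349/5000
5 5 1053/1250
6 6 2027/2500
7 7 2003/2500
DF(1y) = 9929/10000 ≈ 0.992900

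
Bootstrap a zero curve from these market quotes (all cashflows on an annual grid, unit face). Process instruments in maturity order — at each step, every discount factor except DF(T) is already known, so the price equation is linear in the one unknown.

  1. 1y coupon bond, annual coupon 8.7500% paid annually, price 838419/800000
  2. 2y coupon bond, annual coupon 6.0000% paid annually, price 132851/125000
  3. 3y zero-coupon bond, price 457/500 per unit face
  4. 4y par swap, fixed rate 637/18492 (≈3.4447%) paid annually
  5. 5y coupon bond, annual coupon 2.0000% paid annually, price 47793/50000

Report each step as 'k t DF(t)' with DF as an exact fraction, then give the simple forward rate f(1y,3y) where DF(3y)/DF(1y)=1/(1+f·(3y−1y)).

step 1 [1y] bond c/1=7/80: DF=(838419/800000 − 7/80·(0))/(1+7/80) = 9637/10000 ≈ 0.963700
step 2 [2y] bond c/1=3/50: DF=(132851/125000 − 3/50·(0.963700))/(1+3/50) = 9481/10000 ≈ 0.948100
step 3 [3y] zero: DF = P = 457/500 ≈ 0.914000
step 4 [4y] swap r/1=637/18492: DF=(1 − 637/18492·(0.963700+0.948100+0.914000))/(1+637/18492) = 4363/5000 ≈ 0.872600
step 5 [5y] bond c/1=1/50: DF=(47793/50000 − 1/50·(0.963700+0.948100+0.914000+0.872600))/(1+1/50) = 4323/5000 ≈ 0.864600

1 1 9637/10000
2 2 9481/10000
3 3 457/500
4 4 4363/5000
5 5 4323/5000
f(1y,3y) = ((9637/10000)/(457/500) − 1)/(2) = 497/18280 ≈ 2.7188%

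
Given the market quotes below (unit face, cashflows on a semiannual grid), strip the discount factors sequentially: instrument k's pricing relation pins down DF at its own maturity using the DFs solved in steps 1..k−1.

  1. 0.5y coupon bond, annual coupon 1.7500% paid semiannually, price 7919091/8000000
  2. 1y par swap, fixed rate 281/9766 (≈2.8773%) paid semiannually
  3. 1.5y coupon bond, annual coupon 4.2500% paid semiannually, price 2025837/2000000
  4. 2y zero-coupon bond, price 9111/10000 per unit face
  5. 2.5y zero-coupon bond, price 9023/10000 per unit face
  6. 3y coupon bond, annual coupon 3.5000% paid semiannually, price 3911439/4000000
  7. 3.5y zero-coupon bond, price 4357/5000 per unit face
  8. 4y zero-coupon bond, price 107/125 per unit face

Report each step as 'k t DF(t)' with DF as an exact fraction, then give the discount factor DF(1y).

step 1 [0.5y] bond c/2=7/800: DF=(7919091/8000000 − 7/800·(0))/(1+7/800) = 9813/10000 ≈ 0.981300
step 2 [1y] swap r/2=281/19532: DF=(1 − 281/19532·(0.981300))/(1+281/19532) = 9719/10000 ≈ 0.971900
step 3 [1.5y] bond c/2=17/800: DF=(2025837/2000000 − 17/800·(0.981300+0.971900))/(1+17/800) = 1189/1250 ≈ 0.951200
step 4 [2y] zero: DF = P = 9111/10000 ≈ 0.911100
step 5 [2.5y] zero: DF = P = 9023/10000 ≈ 0.902300
step 6 [3y] bond c/2=7/400: DF=(3911439/4000000 − 7/400·(0.981300+0.971900+0.951200+0.911100+0.902300))/(1+7/400) = 8799/10000 ≈ 0.879900
step 7 [3.5y] zero: DF = P = 4357/5000 ≈ 0.871400
step 8 [4y] zero: DF = P = 107/125 ≈ 0.856000

1 1/2 9813/10000
2 1 9719/10000
3 3/2 1189/1250
4 2 9111/10000
5 5/2 9023/10000
6 3 8799/10000
7 7/2 4357/5000
8 4 107/125
DF(1y) = 9719/10000 ≈ 0.971900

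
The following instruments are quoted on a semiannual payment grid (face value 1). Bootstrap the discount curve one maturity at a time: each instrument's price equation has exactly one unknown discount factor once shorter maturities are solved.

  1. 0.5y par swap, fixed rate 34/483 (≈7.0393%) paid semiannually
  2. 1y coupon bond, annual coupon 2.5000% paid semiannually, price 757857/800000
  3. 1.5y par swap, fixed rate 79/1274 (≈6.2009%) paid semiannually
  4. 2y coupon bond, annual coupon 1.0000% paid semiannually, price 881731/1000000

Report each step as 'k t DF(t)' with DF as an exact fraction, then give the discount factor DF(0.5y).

step 1 [0.5y] swap r/2=17/483: DF=(1 − 17/483·(0))/(1+17/483) = 483/500 ≈ 0.966000
step 2 [1y] bond c/2=1/80: DF=(757857/800000 − 1/80·(0.966000))/(1+1/80) = 9237/10000 ≈ 0.923700
step 3 [1.5y] swap r/2=79/2548: DF=(1 − 79/2548·(0.966000+0.923700))/(1+79/2548) = 9131/10000 ≈ 0.913100
step 4 [2y] bond c/2=1/200: DF=(881731/1000000 − 1/200·(0.966000+0.923700+0.913100))/(1+1/200) = 4317/5000 ≈ 0.863400

1 1/2 483/500
2 1 9237/10000
3 3/2 9131/10000
4 2 4317/5000
DF(0.5y) = 483/500 ≈ 0.966000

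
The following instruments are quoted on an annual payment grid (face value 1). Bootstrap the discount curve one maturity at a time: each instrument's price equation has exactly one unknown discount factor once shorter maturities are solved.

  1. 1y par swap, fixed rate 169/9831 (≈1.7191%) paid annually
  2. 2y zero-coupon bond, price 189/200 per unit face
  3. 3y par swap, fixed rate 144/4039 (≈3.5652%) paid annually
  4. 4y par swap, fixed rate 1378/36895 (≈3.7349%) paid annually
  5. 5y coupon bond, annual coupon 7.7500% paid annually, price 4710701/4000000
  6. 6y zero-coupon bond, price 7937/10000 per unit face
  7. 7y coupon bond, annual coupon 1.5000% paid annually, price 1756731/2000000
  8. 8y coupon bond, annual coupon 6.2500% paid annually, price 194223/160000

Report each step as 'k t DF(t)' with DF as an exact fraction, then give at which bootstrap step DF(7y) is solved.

step 1 [1y] swap r/1=169/9831: DF=(1 − 169/9831·(0))/(1+169/9831) = 9831/10000 ≈ 0.983100
step 2 [2y] zero: DF = P = 189/200 ≈ 0.945000
step 3 [3y] swap r/1=144/4039: DF=(1 − 144/4039·(0.983100+0.945000))/(1+144/4039) = 562/625 ≈ 0.899200
step 4 [4y] swap r/1=1378/36895: DF=(1 − 1378/36895·(0.983100+0.945000+0.899200))/(1+1378/36895) = 4311/5000 ≈ 0.862200
step 5 [5y] bond c/1=31/400: DF=(4710701/4000000 − 31/400·(0.983100+0.945000+0.899200+0.862200))/(1+31/400) = 2069/2500 ≈ 0.827600
step 6 [6y] zero: DF = P = 7937/10000 ≈ 0.793700
step 7 [7y] bond c/1=3/200: DF=(1756731/2000000 − 3/200·(0.983100+0.945000+0.899200+0.862200+0.827600+0.793700))/(1+3/200) = 7869/10000 ≈ 0.786900
step 8 [8y] bond c/1=1/16: DF=(194223/160000 − 1/16·(0.983100+0.945000+0.899200+0.862200+0.827600+0.793700+0.786900))/(1+1/16) = 3919/5000 ≈ 0.783800

1 1 9831/10000
2 2 189/200
3 3 562/625
4 4 4311/5000
5 5 2069/2500
6 6 7937/10000
7 7 7869/10000
8 8 3919/5000
DF(7y) is solved at step 7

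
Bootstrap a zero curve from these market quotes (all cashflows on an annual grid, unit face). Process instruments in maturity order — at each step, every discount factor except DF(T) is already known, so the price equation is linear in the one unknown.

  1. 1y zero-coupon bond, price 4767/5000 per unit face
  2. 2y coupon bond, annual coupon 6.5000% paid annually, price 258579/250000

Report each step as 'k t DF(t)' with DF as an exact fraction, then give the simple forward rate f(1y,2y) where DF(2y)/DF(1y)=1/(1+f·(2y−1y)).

step 1 [1y] zero: DF = P = 4767/5000 ≈ 0.953400
step 2 [2y] bond c/1=13/200: DF=(258579/250000 − 13/200·(0.953400))/(1+13/200) = 913/1000 ≈ 0.913000

1 1 4767/5000
2 2 913/1000
f(1y,2y) = ((4767/5000)/(913/1000) − 1)/(1) = 202/4565 ≈ 4.4250%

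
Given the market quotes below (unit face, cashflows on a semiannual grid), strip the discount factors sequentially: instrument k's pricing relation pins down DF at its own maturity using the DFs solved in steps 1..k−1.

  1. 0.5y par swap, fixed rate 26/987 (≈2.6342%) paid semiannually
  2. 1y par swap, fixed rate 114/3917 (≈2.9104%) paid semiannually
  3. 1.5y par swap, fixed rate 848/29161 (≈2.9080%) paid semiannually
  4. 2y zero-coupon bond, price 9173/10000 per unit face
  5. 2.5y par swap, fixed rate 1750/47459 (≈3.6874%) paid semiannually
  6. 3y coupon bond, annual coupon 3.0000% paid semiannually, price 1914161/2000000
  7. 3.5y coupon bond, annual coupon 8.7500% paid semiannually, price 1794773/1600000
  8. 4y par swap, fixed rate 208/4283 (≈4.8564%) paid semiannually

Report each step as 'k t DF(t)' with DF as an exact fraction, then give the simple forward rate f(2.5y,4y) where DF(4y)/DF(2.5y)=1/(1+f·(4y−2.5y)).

1 1/2 987/1000
2 1 1943/2000
3 3/2 1197/1250
4 2 9173/10000
5 5/2 73/80
6 3 1091/1250
7 7/2 1049/1250
8 4 1029/1250
f(2.5y,4y) = ((73/80)/(1029/1250) − 1)/(3/2) = 893/12348 ≈ 7.2319%

step 1 [0.5y] swap r/2=13/987: DF=(1 − 13/987·(0))/(1+13/987) = 987/1000 ≈ 0.987000
step 2 [1y] swap r/2=57/3917: DF=(1 − 57/3917·(0.987000))/(1+57/3917) = 1943/2000 ≈ 0.971500
step 3 [1.5y] swap r/2=424/29161: DF=(1 − 424/29161·(0.987000+0.971500))/(1+424/29161) = 1197/1250 ≈ 0.957600
step 4 [2y] zero: DF = P = 9173/10000 ≈ 0.917300
step 5 [2.5y] swap r/2=875/47459: DF=(1 − 875/47459·(0.987000+0.971500+0.957600+0.917300))/(1+875/47459) = 73/80 ≈ 0.912500
step 6 [3y] bond c/2=3/200: DF=(1914161/2000000 − 3/200·(0.987000+0.971500+0.957600+0.917300+0.912500))/(1+3/200) = 1091/1250 ≈ 0.872800
step 7 [3.5y] bond c/2=7/160: DF=(1794773/1600000 − 7/160·(0.987000+0.971500+0.957600+0.917300+0.912500+0.872800))/(1+7/160) = 1049/1250 ≈ 0.839200
step 8 [4y] swap r/2=104/4283: DF=(1 − 104/4283·(0.987000+0.971500+0.957600+0.917300+0.912500+0.872800+0.839200))/(1+104/4283) = 1029/1250 ≈ 0.823200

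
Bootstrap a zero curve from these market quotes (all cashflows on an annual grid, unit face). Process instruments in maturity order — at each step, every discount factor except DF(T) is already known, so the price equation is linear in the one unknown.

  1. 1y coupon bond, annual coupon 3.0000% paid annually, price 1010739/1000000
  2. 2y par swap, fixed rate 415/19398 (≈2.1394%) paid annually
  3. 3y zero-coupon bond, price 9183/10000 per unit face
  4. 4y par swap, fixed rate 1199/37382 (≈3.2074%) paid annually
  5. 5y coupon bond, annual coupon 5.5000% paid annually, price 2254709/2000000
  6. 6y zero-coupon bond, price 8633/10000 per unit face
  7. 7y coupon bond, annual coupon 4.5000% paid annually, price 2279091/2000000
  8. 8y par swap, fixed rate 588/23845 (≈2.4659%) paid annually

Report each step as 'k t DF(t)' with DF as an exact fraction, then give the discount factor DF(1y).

1 1 9813/10000
2 2 1917/2000
3 3 9183/10000
4 4 8801/10000
5 5 8737/10000
6 6 8633/10000
7 7 8547/10000
8 8 2059/2500
DF(1y) = 9813/10000 ≈ 0.981300

step 1 [1y] bond c/1=3/100: DF=(1010739/1000000 − 3/100·(0))/(1+3/100) = 9813/10000 ≈ 0.981300
step 2 [2y] swap r/1=415/19398: DF=(1 − 415/19398·(0.981300))/(1+415/19398) = 1917/2000 ≈ 0.958500
step 3 [3y] zero: DF = P = 9183/10000 ≈ 0.918300
step 4 [4y] swap r/1=1199/37382: DF=(1 − 1199/37382·(0.981300+0.958500+0.918300))/(1+1199/37382) = 8801/10000 ≈ 0.880100
step 5 [5y] bond c/1=11/200: DF=(2254709/2000000 − 11/200·(0.981300+0.958500+0.918300+0.880100))/(1+11/200) = 8737/10000 ≈ 0.873700
step 6 [6y] zero: DF = P = 8633/10000 ≈ 0.863300
step 7 [7y] bond c/1=9/200: DF=(2279091/2000000 − 9/200·(0.981300+0.958500+0.918300+0.880100+0.873700+0.863300))/(1+9/200) = 8547/10000 ≈ 0.854700
step 8 [8y] swap r/1=588/23845: DF=(1 − 588/23845·(0.981300+0.958500+0.918300+0.880100+0.873700+0.863300+0.854700))/(1+588/23845) = 2059/2500 ≈ 0.823600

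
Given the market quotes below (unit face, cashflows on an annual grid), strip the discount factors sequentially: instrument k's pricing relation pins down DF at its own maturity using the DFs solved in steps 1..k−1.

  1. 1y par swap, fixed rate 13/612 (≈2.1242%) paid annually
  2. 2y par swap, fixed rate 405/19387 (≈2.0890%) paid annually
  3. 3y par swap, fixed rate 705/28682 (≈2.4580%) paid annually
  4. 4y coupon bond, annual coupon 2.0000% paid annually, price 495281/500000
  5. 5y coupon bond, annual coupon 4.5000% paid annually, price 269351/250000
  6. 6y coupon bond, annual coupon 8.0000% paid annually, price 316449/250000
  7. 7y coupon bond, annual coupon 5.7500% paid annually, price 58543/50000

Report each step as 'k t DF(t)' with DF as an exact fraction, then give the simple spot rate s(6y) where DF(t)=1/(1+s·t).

step 1 [1y] swap r/1=13/612: DF=(1 − 13/612·(0))/(1+13/612) = 612/625 ≈ 0.979200
step 2 [2y] swap r/1=405/19387: DF=(1 − 405/19387·(0.979200))/(1+405/19387) = 1919/2000 ≈ 0.959500
step 3 [3y] swap r/1=705/28682: DF=(1 − 705/28682·(0.979200+0.959500))/(1+705/28682) = 1859/2000 ≈ 0.929500
step 4 [4y] bond c/1=1/50: DF=(495281/500000 − 1/50·(0.979200+0.959500+0.929500))/(1+1/50) = 9149/10000 ≈ 0.914900
step 5 [5y] bond c/1=9/200: DF=(269351/250000 − 9/200·(0.979200+0.959500+0.929500+0.914900))/(1+9/200) = 8681/10000 ≈ 0.868100
step 6 [6y] bond c/1=2/25: DF=(316449/250000 − 2/25·(0.979200+0.959500+0.929500+0.914900+0.868100))/(1+2/25) = 331/400 ≈ 0.827500
step 7 [7y] bond c/1=23/400: DF=(58543/50000 − 23/400·(0.979200+0.959500+0.929500+0.914900+0.868100+0.827500))/(1+23/400) = 8093/10000 ≈ 0.809300

1 1 612/625
2 2 1919/2000
3 3 1859/2000
4 4 9149/10000
5 5 8681/10000
6 6 331/400
7 7 8093/10000
s(6y) = (1/(331/400) − 1)/(6) = 23/662 ≈ 3.4743%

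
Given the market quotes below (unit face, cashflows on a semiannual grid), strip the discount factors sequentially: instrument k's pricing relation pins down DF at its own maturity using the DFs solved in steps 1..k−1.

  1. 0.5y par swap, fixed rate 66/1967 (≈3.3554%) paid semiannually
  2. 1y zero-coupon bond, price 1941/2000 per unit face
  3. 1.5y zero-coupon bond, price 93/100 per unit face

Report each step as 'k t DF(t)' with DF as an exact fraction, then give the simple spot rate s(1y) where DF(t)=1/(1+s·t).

step 1 [0.5y] swap r/2=33/1967: DF=(1 − 33/1967·(0))/(1+33/1967) = 1967/2000 ≈ 0.983500
step 2 [1y] zero: DF = P = 1941/2000 ≈ 0.970500
step 3 [1.5y] zero: DF = P = 93/100 ≈ 0.930000

1 1/2 1967/2000
2 1 1941/2000
3 3/2 93/100
s(1y) = (1/(1941/2000) − 1)/(1) = 59/1941 ≈ 3.0397%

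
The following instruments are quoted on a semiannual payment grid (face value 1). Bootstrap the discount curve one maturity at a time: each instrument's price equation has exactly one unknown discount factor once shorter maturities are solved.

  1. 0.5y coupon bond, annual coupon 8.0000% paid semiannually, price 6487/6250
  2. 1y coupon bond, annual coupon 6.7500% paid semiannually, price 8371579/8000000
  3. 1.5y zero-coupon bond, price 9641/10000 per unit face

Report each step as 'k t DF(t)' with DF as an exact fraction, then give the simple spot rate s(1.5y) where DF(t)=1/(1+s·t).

step 1 [0.5y] bond c/2=1/25: DF=(6487/6250 − 1/25·(0))/(1+1/25) = 499/500 ≈ 0.998000
step 2 [1y] bond c/2=27/800: DF=(8371579/8000000 − 27/800·(0.998000))/(1+27/800) = 9797/10000 ≈ 0.979700
step 3 [1.5y] zero: DF = P = 9641/10000 ≈ 0.964100

1 1/2 499/500
2 1 9797/10000
3 3/2 9641/10000
s(1.5y) = (1/(9641/10000) − 1)/(3/2) = 718/28923 ≈ 2.4825%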